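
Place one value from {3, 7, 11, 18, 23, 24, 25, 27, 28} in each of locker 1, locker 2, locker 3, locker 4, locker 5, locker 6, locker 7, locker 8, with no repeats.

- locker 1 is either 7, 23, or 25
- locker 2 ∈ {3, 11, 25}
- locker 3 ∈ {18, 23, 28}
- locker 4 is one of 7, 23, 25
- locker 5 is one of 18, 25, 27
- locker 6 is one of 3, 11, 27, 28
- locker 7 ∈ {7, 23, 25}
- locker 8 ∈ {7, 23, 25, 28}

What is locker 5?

locker 1, locker 4, locker 7 share exactly the 3 values {7, 23, 25}; by pigeonhole those values go to them, so strike 7, 23, 25 from locker 2, locker 3, locker 5, locker 8.
locker 8 has just one choice, so locker 8 = 28. Strike 28 from locker 3, locker 6.
That leaves locker 3 = 18. Remove 18 from locker 5.
So locker 5 = 27.

27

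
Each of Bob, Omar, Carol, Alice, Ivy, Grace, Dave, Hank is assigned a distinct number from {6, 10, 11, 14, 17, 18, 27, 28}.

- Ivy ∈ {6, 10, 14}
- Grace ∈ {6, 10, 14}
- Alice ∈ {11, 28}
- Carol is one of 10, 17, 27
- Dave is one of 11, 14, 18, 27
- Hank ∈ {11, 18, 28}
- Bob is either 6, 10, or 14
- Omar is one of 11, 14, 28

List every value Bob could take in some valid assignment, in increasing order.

The 8 variables together cover exactly {6, 10, 11, 14, 17, 18, 27, 28} — 8 values for 8 variables — and 17 appears only in Carol's list, so Carol = 17.
The 7 still-open variables draw from only 7 values {6, 10, 11, 14, 18, 27, 28}, so each is used; only Dave can be 27, hence Dave = 27.
The 6 still-open variables together cover exactly {6, 10, 11, 14, 18, 28} — 6 values for 6 variables — and 18 appears only in Hank's list, so Hank = 18.
Bob, Ivy, Grace share exactly the 3 values {6, 10, 14}; by pigeonhole those values go to them, so strike 6, 10, 14 from Omar.
No further eliminations apply; Bob can still be any of 6, 10, 14.

6, 10, 14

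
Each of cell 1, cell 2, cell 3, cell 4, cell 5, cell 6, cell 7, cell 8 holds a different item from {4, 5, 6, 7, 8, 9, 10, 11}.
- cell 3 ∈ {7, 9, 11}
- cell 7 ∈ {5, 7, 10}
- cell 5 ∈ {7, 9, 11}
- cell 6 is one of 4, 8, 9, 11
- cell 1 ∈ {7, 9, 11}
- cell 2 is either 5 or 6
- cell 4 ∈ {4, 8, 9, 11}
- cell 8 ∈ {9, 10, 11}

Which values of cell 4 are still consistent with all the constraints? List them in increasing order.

4, 8

The 8 variables draw from only 8 values {4, 5, 6, 7, 8, 9, 10, 11}, so each is used; only cell 2 can be 6, hence cell 2 = 6.
Among the 7 still-open variables, 5 fits only cell 7 (and all 7 values in {4, 5, 7, 8, 9, 10, 11} must be used), so cell 7 = 5.
Among the 6 still-open variables, 10 fits only cell 8 (and all 6 values in {4, 7, 8, 9, 10, 11} must be used), so cell 8 = 10.
cell 1, cell 3, cell 5 between them cover only {7, 9, 11} — a naked triple. Remove those values from cell 4, cell 6.
No further eliminations apply; cell 4 can still be any of 4, 8.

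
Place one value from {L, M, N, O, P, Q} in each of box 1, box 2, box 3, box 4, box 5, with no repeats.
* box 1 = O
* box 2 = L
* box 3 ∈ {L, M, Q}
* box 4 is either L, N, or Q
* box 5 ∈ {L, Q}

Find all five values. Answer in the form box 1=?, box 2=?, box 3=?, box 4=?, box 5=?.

box 1=O, box 2=L, box 3=M, box 4=N, box 5=Q

box 1's domain is down to {O}, so box 1 = O.
box 2's domain is down to {L}, so box 2 = L. Strike L from box 3, box 4, box 5.
box 5 has just one choice, so box 5 = Q. Eliminate Q elsewhere: box 3, box 4.
That leaves box 3 = M.
That leaves box 4 = N.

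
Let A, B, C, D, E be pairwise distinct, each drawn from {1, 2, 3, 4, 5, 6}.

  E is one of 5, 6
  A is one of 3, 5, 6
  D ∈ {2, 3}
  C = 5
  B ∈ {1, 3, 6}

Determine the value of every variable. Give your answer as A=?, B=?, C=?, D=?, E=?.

C must be 5 (only option left). Strike 5 from A, E.
That leaves E = 6. Remove 6 from A, B.
A has just one choice, so A = 3. Eliminate 3 elsewhere: B, D.
B has just one choice, so B = 1.
That leaves D = 2.

A=3, B=1, C=5, D=2, E=6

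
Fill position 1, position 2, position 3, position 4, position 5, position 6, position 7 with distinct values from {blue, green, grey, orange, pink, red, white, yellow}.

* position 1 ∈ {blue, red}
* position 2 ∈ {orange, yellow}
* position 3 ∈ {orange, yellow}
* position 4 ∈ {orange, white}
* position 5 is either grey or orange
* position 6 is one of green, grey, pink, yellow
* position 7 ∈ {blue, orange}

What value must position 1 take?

The 2 variables position 2 and position 3 are confined to {orange, yellow}, which locks those values in; drop them from position 4, position 5, position 6, position 7.
position 4's domain is down to {white}, so position 4 = white.
position 5's domain is down to {grey}, so position 5 = grey. So position 6 can't be grey.
That leaves position 7 = blue. Strike blue from position 1.
So position 1 = red.

red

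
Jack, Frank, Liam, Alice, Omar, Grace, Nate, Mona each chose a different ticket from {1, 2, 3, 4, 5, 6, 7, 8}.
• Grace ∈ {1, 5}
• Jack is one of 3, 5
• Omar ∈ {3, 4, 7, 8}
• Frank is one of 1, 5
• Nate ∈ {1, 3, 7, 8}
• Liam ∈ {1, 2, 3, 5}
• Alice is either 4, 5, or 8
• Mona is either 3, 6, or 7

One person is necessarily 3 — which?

The 8 variables draw from only 8 values {1, 2, 3, 4, 5, 6, 7, 8}, so each is used; only Liam can be 2, hence Liam = 2.
Among the 7 still-open variables, 6 fits only Mona (and all 7 values in {1, 3, 4, 5, 6, 7, 8} must be used), so Mona = 6.
Frank and Grace between them cover only {1, 5} — a naked pair. Remove those values from Jack, Alice, Nate.
So 3 goes to Jack.

Jack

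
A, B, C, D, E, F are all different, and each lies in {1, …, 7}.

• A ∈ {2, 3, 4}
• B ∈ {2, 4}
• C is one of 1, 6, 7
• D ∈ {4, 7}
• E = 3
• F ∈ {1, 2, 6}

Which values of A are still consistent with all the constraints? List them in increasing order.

E has just one choice, so E = 3. Remove 3 from A.
A and B between them cover only {2, 4} — a naked pair. Remove those values from D, F.
That leaves D = 7. Remove 7 from C.
No further eliminations apply; A can still be any of 2, 4.

2, 4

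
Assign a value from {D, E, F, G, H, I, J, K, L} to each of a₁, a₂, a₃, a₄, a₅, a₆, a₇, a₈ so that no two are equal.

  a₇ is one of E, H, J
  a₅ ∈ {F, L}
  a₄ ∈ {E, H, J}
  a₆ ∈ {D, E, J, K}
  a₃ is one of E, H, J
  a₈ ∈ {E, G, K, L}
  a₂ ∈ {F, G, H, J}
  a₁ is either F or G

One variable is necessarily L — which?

a₅

Among the 8 variables, D fits only a₆ (and all 8 values in {D, E, F, G, H, J, K, L} must be used), so a₆ = D.
The 7 still-open variables draw from only 7 values {E, F, G, H, J, K, L}, so each is used; only a₈ can be K, hence a₈ = K.
The 6 still-open variables draw from only 6 values {E, F, G, H, J, L}, so each is used; only a₅ can be L, hence a₅ = L.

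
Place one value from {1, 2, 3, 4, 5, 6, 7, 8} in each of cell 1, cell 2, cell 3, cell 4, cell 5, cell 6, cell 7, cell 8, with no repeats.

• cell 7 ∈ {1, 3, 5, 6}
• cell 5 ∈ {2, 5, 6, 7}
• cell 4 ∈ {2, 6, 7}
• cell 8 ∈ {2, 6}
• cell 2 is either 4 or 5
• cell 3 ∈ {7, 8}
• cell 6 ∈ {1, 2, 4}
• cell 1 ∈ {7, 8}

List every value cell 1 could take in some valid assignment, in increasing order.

The 8 variables draw from only 8 values {1, 2, 3, 4, 5, 6, 7, 8}, so each is used; only cell 7 can be 3, hence cell 7 = 3.
The 7 still-open variables draw from only 7 values {1, 2, 4, 5, 6, 7, 8}, so each is used; only cell 6 can be 1, hence cell 6 = 1.
The 6 still-open variables draw from only 6 values {2, 4, 5, 6, 7, 8}, so each is used; only cell 2 can be 4, hence cell 2 = 4.
The 5 still-open variables draw from only 5 values {2, 5, 6, 7, 8}, so each is used; only cell 5 can be 5, hence cell 5 = 5.
The 2 variables cell 1 and cell 3 are confined to {7, 8}, which locks those values in; drop them from cell 4.
No further eliminations apply; cell 1 can still be any of 7, 8.

7, 8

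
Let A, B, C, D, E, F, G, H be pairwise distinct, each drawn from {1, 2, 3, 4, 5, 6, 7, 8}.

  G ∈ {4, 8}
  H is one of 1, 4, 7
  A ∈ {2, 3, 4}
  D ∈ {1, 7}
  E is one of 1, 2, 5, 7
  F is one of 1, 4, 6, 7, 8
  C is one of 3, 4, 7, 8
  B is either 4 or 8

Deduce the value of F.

Among the 8 variables, 5 fits only E (and all 8 values in {1, 2, 3, 4, 5, 6, 7, 8} must be used), so E = 5.
The 7 still-open variables draw from only 7 values {1, 2, 3, 4, 6, 7, 8}, so each is used; only A can be 2, hence A = 2.
The 6 still-open variables draw from only 6 values {1, 3, 4, 6, 7, 8}, so each is used; only C can be 3, hence C = 3.
The 5 still-open variables together cover exactly {1, 4, 6, 7, 8} — 5 values for 5 variables — and 6 appears only in F's list, so F = 6.

6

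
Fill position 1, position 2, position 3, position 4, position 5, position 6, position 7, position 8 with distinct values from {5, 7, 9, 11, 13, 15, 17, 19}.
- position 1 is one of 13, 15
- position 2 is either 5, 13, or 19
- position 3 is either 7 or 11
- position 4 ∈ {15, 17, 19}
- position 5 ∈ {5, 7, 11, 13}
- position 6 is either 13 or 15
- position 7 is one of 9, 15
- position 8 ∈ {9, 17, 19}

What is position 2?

5

position 1 and position 6 between them cover only {13, 15} — a naked pair. Remove those values from position 2, position 4, position 5, position 7.
position 7's domain is down to {9}, so position 7 = 9. Strike 9 from position 8.
position 4 and position 8 share exactly the 2 values {17, 19}; by pigeonhole those values go to them, so strike 17, 19 from position 2.
So position 2 = 5.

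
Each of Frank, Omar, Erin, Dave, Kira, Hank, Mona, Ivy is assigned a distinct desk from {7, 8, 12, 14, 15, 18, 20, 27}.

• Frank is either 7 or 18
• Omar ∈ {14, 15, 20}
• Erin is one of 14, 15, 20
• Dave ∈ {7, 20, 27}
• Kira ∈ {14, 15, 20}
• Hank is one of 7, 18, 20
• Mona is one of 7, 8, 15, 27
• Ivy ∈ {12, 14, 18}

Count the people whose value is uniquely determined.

3

The 8 variables draw from only 8 values {7, 8, 12, 14, 15, 18, 20, 27}, so each is used; only Mona can be 8, hence Mona = 8.
The 7 still-open variables draw from only 7 values {7, 12, 14, 15, 18, 20, 27}, so each is used; only Ivy can be 12, hence Ivy = 12.
Among the 6 still-open variables, 27 fits only Dave (and all 6 values in {7, 14, 15, 18, 20, 27} must be used), so Dave = 27.
The 3 variables Omar, Erin, Kira are confined to {14, 15, 20}, which locks those values in; drop them from Hank.
Determined: Dave=27, Mona=8, Ivy=12. The other people each still have more than one consistent value. That makes 3.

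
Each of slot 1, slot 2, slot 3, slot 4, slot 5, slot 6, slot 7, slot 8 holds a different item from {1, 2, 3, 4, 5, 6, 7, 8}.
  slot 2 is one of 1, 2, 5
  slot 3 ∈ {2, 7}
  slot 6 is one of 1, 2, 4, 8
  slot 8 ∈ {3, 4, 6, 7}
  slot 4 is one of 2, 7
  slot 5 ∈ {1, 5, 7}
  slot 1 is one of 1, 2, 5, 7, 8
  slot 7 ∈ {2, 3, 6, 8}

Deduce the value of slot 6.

4

slot 3 and slot 4 between them cover only {2, 7} — a naked pair. Remove those values from slot 1, slot 2, slot 5, slot 6, slot 7, slot 8.
slot 2 and slot 5 share exactly the 2 values {1, 5}; by pigeonhole those values go to them, so strike 1, 5 from slot 1, slot 6.
slot 1's domain is down to {8}, so slot 1 = 8. Eliminate 8 elsewhere: slot 6, slot 7.
So slot 6 = 4.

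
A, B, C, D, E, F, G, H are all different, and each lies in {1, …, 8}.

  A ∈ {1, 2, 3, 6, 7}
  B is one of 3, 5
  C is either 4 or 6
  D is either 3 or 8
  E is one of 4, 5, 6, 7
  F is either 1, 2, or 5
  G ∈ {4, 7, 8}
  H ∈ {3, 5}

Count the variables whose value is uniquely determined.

1

B and H between them cover only {3, 5} — a naked pair. Remove those values from A, D, E, F.
That leaves D = 8. Strike 8 from G.
C, E, G between them cover only {4, 6, 7} — a naked triple. Remove those values from A.
Determined: D=8. The other variables each still have more than one consistent value. That makes 1.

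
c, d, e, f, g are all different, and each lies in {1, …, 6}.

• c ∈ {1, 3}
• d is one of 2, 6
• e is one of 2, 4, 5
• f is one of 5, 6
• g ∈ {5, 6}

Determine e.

4

The 2 variables f and g are confined to {5, 6}, which locks those values in; drop them from d, e.
d's domain is down to {2}, so d = 2. Remove 2 from e.
So e = 4.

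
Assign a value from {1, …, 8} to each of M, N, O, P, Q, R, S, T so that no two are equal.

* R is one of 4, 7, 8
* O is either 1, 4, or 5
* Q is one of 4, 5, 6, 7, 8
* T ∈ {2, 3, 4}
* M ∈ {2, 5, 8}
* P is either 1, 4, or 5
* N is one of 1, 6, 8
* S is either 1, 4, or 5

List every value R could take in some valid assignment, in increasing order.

The 8 variables together cover exactly {1, 2, 3, 4, 5, 6, 7, 8} — 8 values for 8 variables — and 3 appears only in T's list, so T = 3.
Among the 7 still-open variables, 2 fits only M (and all 7 values in {1, 2, 4, 5, 6, 7, 8} must be used), so M = 2.
O, P, S share exactly the 3 values {1, 4, 5}; by pigeonhole those values go to them, so strike 1, 4, 5 from N, Q, R.
No further eliminations apply; R can still be any of 7, 8.

7, 8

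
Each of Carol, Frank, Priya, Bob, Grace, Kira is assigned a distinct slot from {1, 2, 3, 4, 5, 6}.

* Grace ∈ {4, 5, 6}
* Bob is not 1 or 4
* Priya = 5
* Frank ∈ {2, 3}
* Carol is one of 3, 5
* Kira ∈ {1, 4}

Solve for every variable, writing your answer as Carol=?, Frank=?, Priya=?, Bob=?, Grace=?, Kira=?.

Carol=3, Frank=2, Priya=5, Bob=6, Grace=4, Kira=1

Priya's domain is down to {5}, so Priya = 5. Eliminate 5 elsewhere: Carol, Bob, Grace.
Carol's domain is down to {3}, so Carol = 3. Remove 3 from Frank, Bob.
Frank's domain is down to {2}, so Frank = 2. So Bob can't be 2.
Bob must be 6 (only option left). So Grace can't be 6.
Grace has just one choice, so Grace = 4. Strike 4 from Kira.
Kira must be 1 (only option left).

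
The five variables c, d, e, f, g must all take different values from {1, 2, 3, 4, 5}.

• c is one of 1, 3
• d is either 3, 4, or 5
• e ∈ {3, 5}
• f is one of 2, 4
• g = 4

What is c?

g's domain is down to {4}, so g = 4. Strike 4 from d, f.
That leaves f = 2.
The 3 still-open variables draw from only 3 values {1, 3, 5}, so each is used; only c can be 1, hence c = 1.

1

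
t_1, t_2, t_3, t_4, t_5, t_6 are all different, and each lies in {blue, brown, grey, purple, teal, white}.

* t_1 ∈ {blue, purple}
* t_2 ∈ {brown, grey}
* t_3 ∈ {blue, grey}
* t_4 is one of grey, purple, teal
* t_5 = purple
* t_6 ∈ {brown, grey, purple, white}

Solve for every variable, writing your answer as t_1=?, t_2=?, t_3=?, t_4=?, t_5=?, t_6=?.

t_1=blue, t_2=brown, t_3=grey, t_4=teal, t_5=purple, t_6=white

t_5 must be purple (only option left). Remove purple from t_1, t_4, t_6.
t_1's domain is down to {blue}, so t_1 = blue. So t_3 can't be blue.
t_3's domain is down to {grey}, so t_3 = grey. Remove grey from t_2, t_4, t_6.
t_4 must be teal (only option left).
t_2 has just one choice, so t_2 = brown. Strike brown from t_6.
t_6's domain is down to {white}, so t_6 = white.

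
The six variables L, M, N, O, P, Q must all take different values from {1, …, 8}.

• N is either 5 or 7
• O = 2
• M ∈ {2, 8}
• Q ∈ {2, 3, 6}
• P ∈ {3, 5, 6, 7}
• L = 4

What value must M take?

L must be 4 (only option left).
That leaves O = 2. Strike 2 from M, Q.
So M = 8.

8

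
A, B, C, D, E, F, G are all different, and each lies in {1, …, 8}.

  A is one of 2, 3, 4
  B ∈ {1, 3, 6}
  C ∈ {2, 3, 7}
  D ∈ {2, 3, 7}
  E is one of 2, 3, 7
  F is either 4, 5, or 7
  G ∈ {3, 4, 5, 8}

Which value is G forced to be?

C, D, E share exactly the 3 values {2, 3, 7}; by pigeonhole those values go to them, so strike 2, 3, 7 from A, B, F, G.
A has just one choice, so A = 4. So F, G can't be 4.
F's domain is down to {5}, so F = 5. Strike 5 from G.
So G = 8.

8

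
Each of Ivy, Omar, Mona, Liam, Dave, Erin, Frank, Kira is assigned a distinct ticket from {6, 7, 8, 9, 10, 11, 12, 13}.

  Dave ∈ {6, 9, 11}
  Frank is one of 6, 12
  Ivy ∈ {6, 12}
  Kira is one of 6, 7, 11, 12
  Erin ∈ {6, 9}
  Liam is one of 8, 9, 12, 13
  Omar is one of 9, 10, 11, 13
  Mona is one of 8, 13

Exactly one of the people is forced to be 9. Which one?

Among the 8 variables, 7 fits only Kira (and all 8 values in {6, 7, 8, 9, 10, 11, 12, 13} must be used), so Kira = 7.
Among the 7 still-open variables, 10 fits only Omar (and all 7 values in {6, 8, 9, 10, 11, 12, 13} must be used), so Omar = 10.
Among the 6 still-open variables, 11 fits only Dave (and all 6 values in {6, 8, 9, 11, 12, 13} must be used), so Dave = 11.
Ivy and Frank share exactly the 2 values {6, 12}; by pigeonhole those values go to them, so strike 6, 12 from Liam, Erin.
So 9 goes to Erin.

Erin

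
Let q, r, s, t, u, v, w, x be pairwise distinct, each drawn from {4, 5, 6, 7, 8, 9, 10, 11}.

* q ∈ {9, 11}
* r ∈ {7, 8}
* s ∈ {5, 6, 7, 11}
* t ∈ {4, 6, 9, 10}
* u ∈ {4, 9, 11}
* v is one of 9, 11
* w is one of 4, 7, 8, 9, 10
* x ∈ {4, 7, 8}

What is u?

4

The 8 variables together cover exactly {4, 5, 6, 7, 8, 9, 10, 11} — 8 values for 8 variables — and 5 appears only in s's list, so s = 5.
The 7 still-open variables draw from only 7 values {4, 6, 7, 8, 9, 10, 11}, so each is used; only t can be 6, hence t = 6.
Among the 6 still-open variables, 10 fits only w (and all 6 values in {4, 7, 8, 9, 10, 11} must be used), so w = 10.
q and v between them cover only {9, 11} — a naked pair. Remove those values from u.
So u = 4.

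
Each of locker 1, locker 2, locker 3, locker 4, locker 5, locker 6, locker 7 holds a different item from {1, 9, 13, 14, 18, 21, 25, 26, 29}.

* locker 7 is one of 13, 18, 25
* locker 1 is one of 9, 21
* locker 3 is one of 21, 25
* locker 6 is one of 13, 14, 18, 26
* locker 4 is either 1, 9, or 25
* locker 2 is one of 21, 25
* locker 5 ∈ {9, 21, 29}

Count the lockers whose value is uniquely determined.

3

locker 2 and locker 3 between them cover only {21, 25} — a naked pair. Remove those values from locker 1, locker 4, locker 5, locker 7.
That leaves locker 1 = 9. Eliminate 9 elsewhere: locker 4, locker 5.
locker 4's domain is down to {1}, so locker 4 = 1.
That leaves locker 5 = 29.
Determined: locker 1=9, locker 4=1, locker 5=29. The other lockers each still have more than one consistent value. That makes 3.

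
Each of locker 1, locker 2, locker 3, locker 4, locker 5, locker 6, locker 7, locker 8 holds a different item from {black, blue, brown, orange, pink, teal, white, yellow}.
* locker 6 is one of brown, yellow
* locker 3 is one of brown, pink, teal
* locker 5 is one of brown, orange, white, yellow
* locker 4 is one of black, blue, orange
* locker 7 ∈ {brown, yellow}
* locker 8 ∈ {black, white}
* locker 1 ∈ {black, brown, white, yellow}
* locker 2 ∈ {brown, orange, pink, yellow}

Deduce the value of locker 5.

orange

The 8 variables together cover exactly {black, blue, brown, orange, pink, teal, white, yellow} — 8 values for 8 variables — and blue appears only in locker 4's list, so locker 4 = blue.
The 7 still-open variables together cover exactly {black, brown, orange, pink, teal, white, yellow} — 7 values for 7 variables — and teal appears only in locker 3's list, so locker 3 = teal.
The 6 still-open variables draw from only 6 values {black, brown, orange, pink, white, yellow}, so each is used; only locker 2 can be pink, hence locker 2 = pink.
The 5 still-open variables draw from only 5 values {black, brown, orange, white, yellow}, so each is used; only locker 5 can be orange, hence locker 5 = orange.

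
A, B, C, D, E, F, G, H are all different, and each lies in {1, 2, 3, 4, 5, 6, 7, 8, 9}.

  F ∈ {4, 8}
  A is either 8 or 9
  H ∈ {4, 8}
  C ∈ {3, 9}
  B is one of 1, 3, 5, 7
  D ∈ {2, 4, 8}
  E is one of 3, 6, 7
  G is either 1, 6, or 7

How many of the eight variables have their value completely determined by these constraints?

3

The 2 variables F and H are confined to {4, 8}, which locks those values in; drop them from A, D.
A must be 9 (only option left). Remove 9 from C.
C's domain is down to {3}, so C = 3. Strike 3 from B, E.
D must be 2 (only option left).
Determined: A=9, C=3, D=2. The other variables each still have more than one consistent value. That makes 3.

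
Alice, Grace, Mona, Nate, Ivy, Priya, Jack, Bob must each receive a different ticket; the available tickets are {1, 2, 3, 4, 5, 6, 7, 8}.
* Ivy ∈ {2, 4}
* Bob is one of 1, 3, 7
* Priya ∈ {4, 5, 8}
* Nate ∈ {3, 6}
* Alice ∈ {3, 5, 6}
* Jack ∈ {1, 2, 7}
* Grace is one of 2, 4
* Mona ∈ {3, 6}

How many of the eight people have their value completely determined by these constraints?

2

The 8 variables draw from only 8 values {1, 2, 3, 4, 5, 6, 7, 8}, so each is used; only Priya can be 8, hence Priya = 8.
Among the 7 still-open variables, 5 fits only Alice (and all 7 values in {1, 2, 3, 4, 5, 6, 7} must be used), so Alice = 5.
Grace and Ivy share exactly the 2 values {2, 4}; by pigeonhole those values go to them, so strike 2, 4 from Jack.
Mona and Nate between them cover only {3, 6} — a naked pair. Remove those values from Bob.
Determined: Alice=5, Priya=8. The other people each still have more than one consistent value. That makes 2.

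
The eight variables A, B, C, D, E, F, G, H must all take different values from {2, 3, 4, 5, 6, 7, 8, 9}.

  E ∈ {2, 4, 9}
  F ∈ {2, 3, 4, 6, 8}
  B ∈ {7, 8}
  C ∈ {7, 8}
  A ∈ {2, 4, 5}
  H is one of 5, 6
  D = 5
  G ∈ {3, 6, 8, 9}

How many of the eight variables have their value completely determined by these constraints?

D has just one choice, so D = 5. Remove 5 from A, H.
That leaves H = 6. Strike 6 from F, G.
B and C share exactly the 2 values {7, 8}; by pigeonhole those values go to them, so strike 7, 8 from F, G.
Determined: D=5, H=6. The other variables each still have more than one consistent value. That makes 2.

2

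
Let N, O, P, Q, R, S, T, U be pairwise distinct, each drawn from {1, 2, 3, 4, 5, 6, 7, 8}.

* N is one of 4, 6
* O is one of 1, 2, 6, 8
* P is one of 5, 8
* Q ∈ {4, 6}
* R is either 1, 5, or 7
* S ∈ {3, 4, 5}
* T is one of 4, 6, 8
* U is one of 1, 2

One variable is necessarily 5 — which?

P

The 8 variables together cover exactly {1, 2, 3, 4, 5, 6, 7, 8} — 8 values for 8 variables — and 3 appears only in S's list, so S = 3.
The 7 still-open variables draw from only 7 values {1, 2, 4, 5, 6, 7, 8}, so each is used; only R can be 7, hence R = 7.
The 6 still-open variables together cover exactly {1, 2, 4, 5, 6, 8} — 6 values for 6 variables — and 5 appears only in P's list, so P = 5.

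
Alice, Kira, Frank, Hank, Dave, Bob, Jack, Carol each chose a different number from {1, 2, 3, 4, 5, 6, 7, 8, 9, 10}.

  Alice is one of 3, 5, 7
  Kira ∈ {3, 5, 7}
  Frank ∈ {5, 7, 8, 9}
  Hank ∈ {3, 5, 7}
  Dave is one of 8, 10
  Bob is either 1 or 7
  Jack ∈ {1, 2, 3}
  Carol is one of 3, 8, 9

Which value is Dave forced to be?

10

The 8 variables draw from only 8 values {1, 2, 3, 5, 7, 8, 9, 10}, so each is used; only Jack can be 2, hence Jack = 2.
The 7 still-open variables together cover exactly {1, 3, 5, 7, 8, 9, 10} — 7 values for 7 variables — and 1 appears only in Bob's list, so Bob = 1.
The 6 still-open variables together cover exactly {3, 5, 7, 8, 9, 10} — 6 values for 6 variables — and 10 appears only in Dave's list, so Dave = 10.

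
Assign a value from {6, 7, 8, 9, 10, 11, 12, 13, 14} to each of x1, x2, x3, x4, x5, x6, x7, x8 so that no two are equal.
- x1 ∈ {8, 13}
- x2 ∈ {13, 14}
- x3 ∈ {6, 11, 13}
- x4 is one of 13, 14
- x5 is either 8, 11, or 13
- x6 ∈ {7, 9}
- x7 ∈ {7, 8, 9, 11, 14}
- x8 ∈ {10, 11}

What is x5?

11

The 8 variables draw from only 8 values {6, 7, 8, 9, 10, 11, 13, 14}, so each is used; only x3 can be 6, hence x3 = 6.
The 7 still-open variables draw from only 7 values {7, 8, 9, 10, 11, 13, 14}, so each is used; only x8 can be 10, hence x8 = 10.
x2 and x4 share exactly the 2 values {13, 14}; by pigeonhole those values go to them, so strike 13, 14 from x1, x5, x7.
That leaves x1 = 8. Remove 8 from x5, x7.
So x5 = 11.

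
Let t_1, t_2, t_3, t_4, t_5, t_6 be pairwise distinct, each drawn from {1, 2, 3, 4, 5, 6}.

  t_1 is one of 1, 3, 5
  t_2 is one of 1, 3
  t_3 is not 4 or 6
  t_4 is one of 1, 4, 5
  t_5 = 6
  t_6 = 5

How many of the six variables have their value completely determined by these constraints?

4

t_5 must be 6 (only option left).
t_6 has just one choice, so t_6 = 5. So t_1, t_3, t_4 can't be 5.
The 4 still-open variables draw from only 4 values {1, 2, 3, 4}, so each is used; only t_3 can be 2, hence t_3 = 2.
The 3 still-open variables draw from only 3 values {1, 3, 4}, so each is used; only t_4 can be 4, hence t_4 = 4.
Determined: t_3=2, t_4=4, t_5=6, t_6=5. The other variables each still have more than one consistent value. That makes 4.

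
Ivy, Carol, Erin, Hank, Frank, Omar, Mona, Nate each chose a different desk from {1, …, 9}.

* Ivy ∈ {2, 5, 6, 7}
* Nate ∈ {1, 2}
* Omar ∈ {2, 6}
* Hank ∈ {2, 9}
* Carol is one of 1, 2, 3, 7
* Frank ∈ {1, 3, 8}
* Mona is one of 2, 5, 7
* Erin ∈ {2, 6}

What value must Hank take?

9

The 8 variables draw from only 8 values {1, 2, 3, 5, 6, 7, 8, 9}, so each is used; only Frank can be 8, hence Frank = 8.
Among the 7 still-open variables, 3 fits only Carol (and all 7 values in {1, 2, 3, 5, 6, 7, 9} must be used), so Carol = 3.
The 6 still-open variables together cover exactly {1, 2, 5, 6, 7, 9} — 6 values for 6 variables — and 1 appears only in Nate's list, so Nate = 1.
Among the 5 still-open variables, 9 fits only Hank (and all 5 values in {2, 5, 6, 7, 9} must be used), so Hank = 9.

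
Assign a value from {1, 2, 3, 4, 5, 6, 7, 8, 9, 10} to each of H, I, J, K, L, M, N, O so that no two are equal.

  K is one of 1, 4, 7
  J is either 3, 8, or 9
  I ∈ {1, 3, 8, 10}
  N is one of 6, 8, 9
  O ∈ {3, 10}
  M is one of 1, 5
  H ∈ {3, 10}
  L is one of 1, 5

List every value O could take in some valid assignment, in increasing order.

3, 10

H and O between them cover only {3, 10} — a naked pair. Remove those values from I, J.
L and M between them cover only {1, 5} — a naked pair. Remove those values from I, K.
I has just one choice, so I = 8. Strike 8 from J, N.
That leaves J = 9. So N can't be 9.
N has just one choice, so N = 6.
No further eliminations apply; O can still be any of 3, 10.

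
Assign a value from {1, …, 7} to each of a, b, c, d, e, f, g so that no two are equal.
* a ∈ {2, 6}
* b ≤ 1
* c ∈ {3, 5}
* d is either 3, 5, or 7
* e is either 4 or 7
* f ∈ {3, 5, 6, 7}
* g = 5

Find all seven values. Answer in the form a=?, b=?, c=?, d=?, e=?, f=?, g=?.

b must be 1 (only option left).
That leaves g = 5. Remove 5 from c, d, f.
c has just one choice, so c = 3. Strike 3 from d, f.
d has just one choice, so d = 7. Eliminate 7 elsewhere: e, f.
e has just one choice, so e = 4.
f must be 6 (only option left). Remove 6 from a.
a has just one choice, so a = 2.

a=2, b=1, c=3, d=7, e=4, f=6, g=5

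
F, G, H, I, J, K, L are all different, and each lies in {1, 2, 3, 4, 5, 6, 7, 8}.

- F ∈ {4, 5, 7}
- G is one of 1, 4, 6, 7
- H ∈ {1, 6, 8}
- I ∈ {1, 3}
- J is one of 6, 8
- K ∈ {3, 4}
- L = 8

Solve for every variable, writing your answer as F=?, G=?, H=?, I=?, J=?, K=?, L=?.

L must be 8 (only option left). Remove 8 from H, J.
J has just one choice, so J = 6. So G, H can't be 6.
H must be 1 (only option left). Eliminate 1 elsewhere: G, I.
I's domain is down to {3}, so I = 3. Strike 3 from K.
That leaves K = 4. Remove 4 from F, G.
That leaves G = 7. Strike 7 from F.
F must be 5 (only option left).

F=5, G=7, H=1, I=3, J=6, K=4, L=8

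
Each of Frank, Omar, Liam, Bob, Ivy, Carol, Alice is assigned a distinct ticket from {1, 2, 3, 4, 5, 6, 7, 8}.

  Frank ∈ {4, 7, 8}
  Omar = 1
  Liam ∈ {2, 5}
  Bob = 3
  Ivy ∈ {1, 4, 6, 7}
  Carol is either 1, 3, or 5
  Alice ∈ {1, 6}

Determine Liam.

2

Omar's domain is down to {1}, so Omar = 1. So Ivy, Carol, Alice can't be 1.
Bob's domain is down to {3}, so Bob = 3. Strike 3 from Carol.
Carol has just one choice, so Carol = 5. Remove 5 from Liam.
So Liam = 2.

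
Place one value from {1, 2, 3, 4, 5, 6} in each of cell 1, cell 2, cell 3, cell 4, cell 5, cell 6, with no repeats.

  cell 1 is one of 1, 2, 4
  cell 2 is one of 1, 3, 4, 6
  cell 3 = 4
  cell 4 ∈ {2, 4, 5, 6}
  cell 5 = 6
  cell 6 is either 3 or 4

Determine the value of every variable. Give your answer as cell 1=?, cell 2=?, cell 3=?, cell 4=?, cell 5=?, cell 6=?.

cell 1=2, cell 2=1, cell 3=4, cell 4=5, cell 5=6, cell 6=3

cell 3's domain is down to {4}, so cell 3 = 4. Strike 4 from cell 1, cell 2, cell 4, cell 6.
cell 5 has just one choice, so cell 5 = 6. Strike 6 from cell 2, cell 4.
cell 6's domain is down to {3}, so cell 6 = 3. So cell 2 can't be 3.
cell 2 must be 1 (only option left). Eliminate 1 elsewhere: cell 1.
cell 1's domain is down to {2}, so cell 1 = 2. Strike 2 from cell 4.
cell 4's domain is down to {5}, so cell 4 = 5.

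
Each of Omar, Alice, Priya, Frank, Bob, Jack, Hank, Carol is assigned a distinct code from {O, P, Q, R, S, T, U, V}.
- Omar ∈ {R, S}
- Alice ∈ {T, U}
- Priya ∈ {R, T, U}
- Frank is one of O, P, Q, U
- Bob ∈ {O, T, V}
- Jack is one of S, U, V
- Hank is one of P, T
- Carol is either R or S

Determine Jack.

V

The 8 variables draw from only 8 values {O, P, Q, R, S, T, U, V}, so each is used; only Frank can be Q, hence Frank = Q.
The 7 still-open variables together cover exactly {O, P, R, S, T, U, V} — 7 values for 7 variables — and O appears only in Bob's list, so Bob = O.
The 6 still-open variables together cover exactly {P, R, S, T, U, V} — 6 values for 6 variables — and P appears only in Hank's list, so Hank = P.
The 5 still-open variables together cover exactly {R, S, T, U, V} — 5 values for 5 variables — and V appears only in Jack's list, so Jack = V.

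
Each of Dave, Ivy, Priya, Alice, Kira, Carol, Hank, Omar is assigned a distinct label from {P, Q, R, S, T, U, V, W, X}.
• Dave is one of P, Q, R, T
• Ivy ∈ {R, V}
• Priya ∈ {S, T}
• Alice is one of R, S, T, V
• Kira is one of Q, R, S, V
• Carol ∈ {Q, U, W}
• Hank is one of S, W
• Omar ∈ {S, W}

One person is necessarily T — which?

The 8 variables together cover exactly {P, Q, R, S, T, U, V, W} — 8 values for 8 variables — and P appears only in Dave's list, so Dave = P.
The 7 still-open variables together cover exactly {Q, R, S, T, U, V, W} — 7 values for 7 variables — and U appears only in Carol's list, so Carol = U.
The 6 still-open variables draw from only 6 values {Q, R, S, T, V, W}, so each is used; only Kira can be Q, hence Kira = Q.
The 2 variables Hank and Omar are confined to {S, W}, which locks those values in; drop them from Priya, Alice.
So T goes to Priya.

Priya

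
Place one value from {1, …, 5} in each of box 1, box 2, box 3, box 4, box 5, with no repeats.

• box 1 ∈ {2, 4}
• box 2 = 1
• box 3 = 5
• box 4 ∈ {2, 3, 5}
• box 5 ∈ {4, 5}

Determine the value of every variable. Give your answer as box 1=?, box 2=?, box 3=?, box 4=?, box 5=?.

box 2's domain is down to {1}, so box 2 = 1.
That leaves box 3 = 5. So box 4, box 5 can't be 5.
box 5 has just one choice, so box 5 = 4. Remove 4 from box 1.
That leaves box 1 = 2. Strike 2 from box 4.
box 4 must be 3 (only option left).

box 1=2, box 2=1, box 3=5, box 4=3, box 5=4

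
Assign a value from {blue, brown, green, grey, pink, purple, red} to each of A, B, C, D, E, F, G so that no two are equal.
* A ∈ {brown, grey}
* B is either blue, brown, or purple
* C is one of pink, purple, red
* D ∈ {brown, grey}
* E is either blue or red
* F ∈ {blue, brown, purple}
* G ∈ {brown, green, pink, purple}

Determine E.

Among the 7 variables, green fits only G (and all 7 values in {blue, brown, green, grey, pink, purple, red} must be used), so G = green.
Among the 6 still-open variables, pink fits only C (and all 6 values in {blue, brown, grey, pink, purple, red} must be used), so C = pink.
The 5 still-open variables together cover exactly {blue, brown, grey, purple, red} — 5 values for 5 variables — and red appears only in E's list, so E = red.

red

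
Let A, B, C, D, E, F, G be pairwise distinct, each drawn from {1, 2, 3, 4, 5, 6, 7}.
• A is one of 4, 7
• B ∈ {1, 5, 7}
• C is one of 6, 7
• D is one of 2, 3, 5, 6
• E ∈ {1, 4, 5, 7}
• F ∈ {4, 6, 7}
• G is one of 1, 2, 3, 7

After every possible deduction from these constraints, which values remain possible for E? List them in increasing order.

1, 5

A, C, F share exactly the 3 values {4, 6, 7}; by pigeonhole those values go to them, so strike 4, 6, 7 from B, D, E, G.
The 2 variables B and E are confined to {1, 5}, which locks those values in; drop them from D, G.
No further eliminations apply; E can still be any of 1, 5.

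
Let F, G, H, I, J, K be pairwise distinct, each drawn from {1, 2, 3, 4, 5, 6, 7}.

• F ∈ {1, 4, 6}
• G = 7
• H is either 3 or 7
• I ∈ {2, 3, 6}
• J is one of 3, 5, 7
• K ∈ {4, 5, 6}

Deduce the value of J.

G must be 7 (only option left). Eliminate 7 elsewhere: H, J.
H's domain is down to {3}, so H = 3. Remove 3 from I, J.
So J = 5.

5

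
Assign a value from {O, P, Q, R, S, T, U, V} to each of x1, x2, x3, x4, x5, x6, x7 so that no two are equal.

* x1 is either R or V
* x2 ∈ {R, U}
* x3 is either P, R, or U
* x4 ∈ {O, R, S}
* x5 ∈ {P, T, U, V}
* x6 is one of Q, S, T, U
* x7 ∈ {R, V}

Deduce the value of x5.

T

x1 and x7 share exactly the 2 values {R, V}; by pigeonhole those values go to them, so strike R, V from x2, x3, x4, x5.
x2 has just one choice, so x2 = U. Remove U from x3, x5, x6.
x3's domain is down to {P}, so x3 = P. Eliminate P elsewhere: x5.
So x5 = T.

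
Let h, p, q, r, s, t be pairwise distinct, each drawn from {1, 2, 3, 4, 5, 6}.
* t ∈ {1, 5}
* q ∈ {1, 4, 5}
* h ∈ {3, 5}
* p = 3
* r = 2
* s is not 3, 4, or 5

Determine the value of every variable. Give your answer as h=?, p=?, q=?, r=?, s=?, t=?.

h=5, p=3, q=4, r=2, s=6, t=1

p must be 3 (only option left). Eliminate 3 elsewhere: h.
r has just one choice, so r = 2. Eliminate 2 elsewhere: s.
h has just one choice, so h = 5. Remove 5 from q, t.
t must be 1 (only option left). So q, s can't be 1.
q's domain is down to {4}, so q = 4.
s's domain is down to {6}, so s = 6.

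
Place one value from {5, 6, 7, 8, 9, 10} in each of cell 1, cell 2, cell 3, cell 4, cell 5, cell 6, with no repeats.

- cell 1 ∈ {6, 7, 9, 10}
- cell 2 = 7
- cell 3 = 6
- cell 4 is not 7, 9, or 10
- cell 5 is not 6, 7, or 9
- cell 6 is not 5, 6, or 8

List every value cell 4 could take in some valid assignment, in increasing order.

5, 8

cell 2 has just one choice, so cell 2 = 7. Eliminate 7 elsewhere: cell 1, cell 6.
cell 3 must be 6 (only option left). Remove 6 from cell 1, cell 4.
cell 1 and cell 6 between them cover only {9, 10} — a naked pair. Remove those values from cell 5.
No further eliminations apply; cell 4 can still be any of 5, 8.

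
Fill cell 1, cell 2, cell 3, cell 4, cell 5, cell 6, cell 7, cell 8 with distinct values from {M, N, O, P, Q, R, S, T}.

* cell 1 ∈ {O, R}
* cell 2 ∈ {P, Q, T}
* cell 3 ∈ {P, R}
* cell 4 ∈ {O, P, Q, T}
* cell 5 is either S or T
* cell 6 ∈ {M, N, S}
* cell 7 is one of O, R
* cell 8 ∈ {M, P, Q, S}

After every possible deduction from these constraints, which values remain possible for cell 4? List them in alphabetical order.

Among the 8 variables, N fits only cell 6 (and all 8 values in {M, N, O, P, Q, R, S, T} must be used), so cell 6 = N.
The 7 still-open variables together cover exactly {M, O, P, Q, R, S, T} — 7 values for 7 variables — and M appears only in cell 8's list, so cell 8 = M.
Among the 6 still-open variables, S fits only cell 5 (and all 6 values in {O, P, Q, R, S, T} must be used), so cell 5 = S.
cell 1 and cell 7 between them cover only {O, R} — a naked pair. Remove those values from cell 3, cell 4.
cell 3 has just one choice, so cell 3 = P. Remove P from cell 2, cell 4.
No further eliminations apply; cell 4 can still be any of Q, T.

Q, T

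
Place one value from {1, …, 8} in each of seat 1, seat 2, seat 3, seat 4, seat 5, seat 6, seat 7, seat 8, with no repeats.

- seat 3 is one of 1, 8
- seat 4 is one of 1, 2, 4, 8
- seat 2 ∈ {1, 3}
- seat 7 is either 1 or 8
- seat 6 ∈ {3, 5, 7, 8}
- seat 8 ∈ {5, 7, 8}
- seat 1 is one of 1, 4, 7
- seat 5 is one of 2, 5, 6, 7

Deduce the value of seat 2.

The 8 variables draw from only 8 values {1, 2, 3, 4, 5, 6, 7, 8}, so each is used; only seat 5 can be 6, hence seat 5 = 6.
The 7 still-open variables draw from only 7 values {1, 2, 3, 4, 5, 7, 8}, so each is used; only seat 4 can be 2, hence seat 4 = 2.
The 6 still-open variables together cover exactly {1, 3, 4, 5, 7, 8} — 6 values for 6 variables — and 4 appears only in seat 1's list, so seat 1 = 4.
seat 3 and seat 7 share exactly the 2 values {1, 8}; by pigeonhole those values go to them, so strike 1, 8 from seat 2, seat 6, seat 8.
So seat 2 = 3.

3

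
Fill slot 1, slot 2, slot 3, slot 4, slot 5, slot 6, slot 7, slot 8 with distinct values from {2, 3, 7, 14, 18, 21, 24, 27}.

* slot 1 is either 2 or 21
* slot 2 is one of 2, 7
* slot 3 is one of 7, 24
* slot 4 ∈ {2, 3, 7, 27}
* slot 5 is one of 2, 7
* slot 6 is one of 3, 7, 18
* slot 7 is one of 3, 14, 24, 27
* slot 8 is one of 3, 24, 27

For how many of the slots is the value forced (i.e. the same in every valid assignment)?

Among the 8 variables, 14 fits only slot 7 (and all 8 values in {2, 3, 7, 14, 18, 21, 24, 27} must be used), so slot 7 = 14.
Among the 7 still-open variables, 18 fits only slot 6 (and all 7 values in {2, 3, 7, 18, 21, 24, 27} must be used), so slot 6 = 18.
The 6 still-open variables draw from only 6 values {2, 3, 7, 21, 24, 27}, so each is used; only slot 1 can be 21, hence slot 1 = 21.
slot 2 and slot 5 between them cover only {2, 7} — a naked pair. Remove those values from slot 3, slot 4.
slot 3 must be 24 (only option left). Eliminate 24 elsewhere: slot 8.
Determined: slot 1=21, slot 3=24, slot 6=18, slot 7=14. The other slots each still have more than one consistent value. That makes 4.

4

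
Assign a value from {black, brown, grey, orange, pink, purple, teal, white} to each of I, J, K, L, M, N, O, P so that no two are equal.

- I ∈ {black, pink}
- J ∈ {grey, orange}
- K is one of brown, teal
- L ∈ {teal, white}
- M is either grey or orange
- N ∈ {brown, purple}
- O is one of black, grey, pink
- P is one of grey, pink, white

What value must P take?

The 8 variables together cover exactly {black, brown, grey, orange, pink, purple, teal, white} — 8 values for 8 variables — and purple appears only in N's list, so N = purple.
The 7 still-open variables draw from only 7 values {black, brown, grey, orange, pink, teal, white}, so each is used; only K can be brown, hence K = brown.
The 6 still-open variables together cover exactly {black, grey, orange, pink, teal, white} — 6 values for 6 variables — and teal appears only in L's list, so L = teal.
Among the 5 still-open variables, white fits only P (and all 5 values in {black, grey, orange, pink, white} must be used), so P = white.

white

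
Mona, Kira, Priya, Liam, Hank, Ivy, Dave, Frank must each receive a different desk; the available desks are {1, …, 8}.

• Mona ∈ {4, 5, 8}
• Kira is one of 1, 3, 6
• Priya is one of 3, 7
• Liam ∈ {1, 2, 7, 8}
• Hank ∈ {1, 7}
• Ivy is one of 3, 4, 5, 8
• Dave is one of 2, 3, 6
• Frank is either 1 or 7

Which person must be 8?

Hank and Frank between them cover only {1, 7} — a naked pair. Remove those values from Kira, Priya, Liam.
Priya's domain is down to {3}, so Priya = 3. So Kira, Ivy, Dave can't be 3.
Kira must be 6 (only option left). Remove 6 from Dave.
Dave's domain is down to {2}, so Dave = 2. Strike 2 from Liam.
So 8 goes to Liam.

Liam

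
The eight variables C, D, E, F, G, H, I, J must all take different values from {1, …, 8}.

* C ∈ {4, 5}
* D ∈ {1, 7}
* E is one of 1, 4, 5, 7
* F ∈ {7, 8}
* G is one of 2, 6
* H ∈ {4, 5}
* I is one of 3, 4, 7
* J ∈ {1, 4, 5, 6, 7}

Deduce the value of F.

The 8 variables draw from only 8 values {1, 2, 3, 4, 5, 6, 7, 8}, so each is used; only G can be 2, hence G = 2.
The 7 still-open variables together cover exactly {1, 3, 4, 5, 6, 7, 8} — 7 values for 7 variables — and 3 appears only in I's list, so I = 3.
The 6 still-open variables draw from only 6 values {1, 4, 5, 6, 7, 8}, so each is used; only J can be 6, hence J = 6.
The 5 still-open variables draw from only 5 values {1, 4, 5, 7, 8}, so each is used; only F can be 8, hence F = 8.

8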